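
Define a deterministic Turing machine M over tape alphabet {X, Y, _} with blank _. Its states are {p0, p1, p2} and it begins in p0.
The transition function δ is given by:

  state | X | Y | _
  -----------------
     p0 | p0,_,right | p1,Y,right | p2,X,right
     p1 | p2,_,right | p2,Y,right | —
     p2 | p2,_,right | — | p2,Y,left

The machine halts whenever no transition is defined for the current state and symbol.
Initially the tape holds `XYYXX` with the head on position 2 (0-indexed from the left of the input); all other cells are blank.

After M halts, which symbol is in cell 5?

p0 | XY[Y]XX_   read Y → write Y, move right, go to p1
p1 | XYY[X]X_   read X → write _, move right, go to p2
p2 | XYY_[X]_   read X → write _, move right, go to p2
p2 | XYY__[_]   read _ → write Y, move left, go to p2
p2 | XYY_[_]Y   read _ → write Y, move left, go to p2
p2 | XYY[_]YY   read _ → write Y, move left, go to p2
p2 | XY[Y]YYY
Cell 5 holds Y when M halts.

Y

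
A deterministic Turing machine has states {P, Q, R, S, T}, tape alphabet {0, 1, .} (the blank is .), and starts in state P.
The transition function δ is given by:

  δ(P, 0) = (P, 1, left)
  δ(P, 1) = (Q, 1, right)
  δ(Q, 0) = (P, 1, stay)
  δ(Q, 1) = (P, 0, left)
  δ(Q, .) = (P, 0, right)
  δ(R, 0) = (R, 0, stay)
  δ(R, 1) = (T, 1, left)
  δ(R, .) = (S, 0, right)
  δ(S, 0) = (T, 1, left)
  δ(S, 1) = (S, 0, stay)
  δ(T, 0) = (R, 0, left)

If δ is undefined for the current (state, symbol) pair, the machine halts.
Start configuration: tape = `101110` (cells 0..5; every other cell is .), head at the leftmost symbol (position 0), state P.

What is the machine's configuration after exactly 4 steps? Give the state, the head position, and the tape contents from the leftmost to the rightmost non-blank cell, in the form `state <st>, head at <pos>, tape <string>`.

P | [1]01110   read 1 → write 1, move right, go to Q
Q | 1[0]1110   read 0 → write 1, move stay, go to P
P | 1[1]1110   read 1 → write 1, move right, go to Q
Q | 11[1]110   read 1 → write 0, move left, go to P
P | 1[1]0110
After 4 steps: state P, head at 1, tape 110110.

state P, head at 1, tape 110110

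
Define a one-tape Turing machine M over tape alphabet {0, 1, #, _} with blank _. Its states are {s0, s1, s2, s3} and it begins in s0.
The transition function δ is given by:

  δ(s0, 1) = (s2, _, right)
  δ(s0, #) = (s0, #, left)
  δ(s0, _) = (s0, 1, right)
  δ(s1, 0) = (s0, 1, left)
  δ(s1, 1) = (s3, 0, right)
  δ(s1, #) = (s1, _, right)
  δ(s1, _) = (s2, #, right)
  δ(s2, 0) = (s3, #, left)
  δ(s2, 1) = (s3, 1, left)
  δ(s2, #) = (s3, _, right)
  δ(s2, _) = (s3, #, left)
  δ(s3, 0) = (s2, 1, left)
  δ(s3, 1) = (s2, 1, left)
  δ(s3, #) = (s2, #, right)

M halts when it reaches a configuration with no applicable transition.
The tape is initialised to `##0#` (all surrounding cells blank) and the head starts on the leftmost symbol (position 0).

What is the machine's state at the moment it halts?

s0 | _[#]#0#__   read # → write #, move left, go to s0
s0 | [_]##0#__   read _ → write 1, move right, go to s0
s0 | 1[#]#0#__   read # → write #, move left, go to s0
s0 | [1]##0#__   read 1 → write _, move right, go to s2
s2 | _[#]#0#__   read # → write _, move right, go to s3
s3 | __[#]0#__   read # → write #, move right, go to s2
s2 | __#[0]#__   read 0 → write #, move left, go to s3
s3 | __[#]##__   read # → write #, move right, go to s2
s2 | __#[#]#__   read # → write _, move right, go to s3
s3 | __#_[#]__   read # → write #, move right, go to s2
s2 | __#_#[_]_   read _ → write #, move left, go to s3
s3 | __#_[#]#_   read # → write #, move right, go to s2
s2 | __#_#[#]_   read # → write _, move right, go to s3
s3 | __#_#_[_]
No transition is defined for (s3, _); M halts in state s3.

s3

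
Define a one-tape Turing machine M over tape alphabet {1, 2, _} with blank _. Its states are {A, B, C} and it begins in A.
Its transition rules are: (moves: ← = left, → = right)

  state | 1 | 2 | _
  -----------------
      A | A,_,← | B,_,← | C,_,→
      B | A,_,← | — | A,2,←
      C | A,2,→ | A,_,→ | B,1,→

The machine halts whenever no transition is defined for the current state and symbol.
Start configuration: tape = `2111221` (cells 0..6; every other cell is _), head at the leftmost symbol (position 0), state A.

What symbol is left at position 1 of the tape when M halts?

_

A | __[2]111221   read 2 → write _, move ←, go to B
B | _[_]_111221   read _ → write 2, move ←, go to A
A | [_]2_111221   read _ → write _, move →, go to C
C | _[2]_111221   read 2 → write _, move →, go to A
A | __[_]111221   read _ → write _, move →, go to C
C | ___[1]11221   read 1 → write 2, move →, go to A
A | ___2[1]1221   read 1 → write _, move ←, go to A
A | ___[2]_1221   read 2 → write _, move ←, go to B
B | __[_]__1221   read _ → write 2, move ←, go to A
A | _[_]2__1221   read _ → write _, move →, go to C
C | __[2]__1221   read 2 → write _, move →, go to A
A | ___[_]_1221   read _ → write _, move →, go to C
C | ____[_]1221   read _ → write 1, move →, go to B
B | ____1[1]221   read 1 → write _, move ←, go to A
A | ____[1]_221   read 1 → write _, move ←, go to A
A | ___[_]__221   read _ → write _, move →, go to C
C | ____[_]_221   read _ → write 1, move →, go to B
B | ____1[_]221   read _ → write 2, move ←, go to A
A | ____[1]2221   read 1 → write _, move ←, go to A
A | ___[_]_2221   read _ → write _, move →, go to C
C | ____[_]2221   read _ → write 1, move →, go to B
B | ____1[2]221
Cell 1 holds _ when M halts.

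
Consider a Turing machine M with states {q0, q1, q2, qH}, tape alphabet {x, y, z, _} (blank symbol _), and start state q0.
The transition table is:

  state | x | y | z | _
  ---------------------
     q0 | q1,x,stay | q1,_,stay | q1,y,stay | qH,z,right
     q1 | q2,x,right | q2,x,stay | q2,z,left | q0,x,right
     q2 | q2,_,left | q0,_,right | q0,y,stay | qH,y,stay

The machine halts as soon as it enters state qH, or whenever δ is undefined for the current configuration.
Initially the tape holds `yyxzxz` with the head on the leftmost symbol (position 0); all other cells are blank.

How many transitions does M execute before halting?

15

state=q0 head=0 tape=[y]yxzxz__   (q0,y)→(q1,_,stay)
state=q1 head=0 tape=[_]yxzxz__   (q1,_)→(q0,x,right)
state=q0 head=1 tape=x[y]xzxz__   (q0,y)→(q1,_,stay)
state=q1 head=1 tape=x[_]xzxz__   (q1,_)→(q0,x,right)
state=q0 head=2 tape=xx[x]zxz__   (q0,x)→(q1,x,stay)
state=q1 head=2 tape=xx[x]zxz__   (q1,x)→(q2,x,right)
state=q2 head=3 tape=xxx[z]xz__   (q2,z)→(q0,y,stay)
state=q0 head=3 tape=xxx[y]xz__   (q0,y)→(q1,_,stay)
state=q1 head=3 tape=xxx[_]xz__   (q1,_)→(q0,x,right)
state=q0 head=4 tape=xxxx[x]z__   (q0,x)→(q1,x,stay)
state=q1 head=4 tape=xxxx[x]z__   (q1,x)→(q2,x,right)
state=q2 head=5 tape=xxxxx[z]__   (q2,z)→(q0,y,stay)
state=q0 head=5 tape=xxxxx[y]__   (q0,y)→(q1,_,stay)
state=q1 head=5 tape=xxxxx[_]__   (q1,_)→(q0,x,right)
state=q0 head=6 tape=xxxxxx[_]_   (q0,_)→(qH,z,right)
state=qH head=7 tape=xxxxxxz[_]
M halts after 15 transitions.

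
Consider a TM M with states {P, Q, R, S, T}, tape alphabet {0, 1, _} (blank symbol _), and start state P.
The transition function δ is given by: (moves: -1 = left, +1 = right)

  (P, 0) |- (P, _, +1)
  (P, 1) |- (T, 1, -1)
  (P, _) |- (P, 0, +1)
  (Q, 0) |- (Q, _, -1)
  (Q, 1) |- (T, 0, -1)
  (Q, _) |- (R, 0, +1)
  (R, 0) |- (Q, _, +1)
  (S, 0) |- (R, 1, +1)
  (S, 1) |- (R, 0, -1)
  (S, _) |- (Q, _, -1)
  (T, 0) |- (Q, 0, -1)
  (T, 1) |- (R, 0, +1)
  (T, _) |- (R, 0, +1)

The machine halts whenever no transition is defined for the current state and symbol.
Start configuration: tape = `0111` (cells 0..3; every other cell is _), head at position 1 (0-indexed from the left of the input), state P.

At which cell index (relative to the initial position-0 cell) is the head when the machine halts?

5

state=P head=1 tape=_0[1]11__   (P,1)→(T,1,-1)
state=T head=0 tape=_[0]111__   (T,0)→(Q,0,-1)
state=Q head=-1 tape=[_]0111__   (Q,_)→(R,0,+1)
state=R head=0 tape=0[0]111__   (R,0)→(Q,_,+1)
state=Q head=1 tape=0_[1]11__   (Q,1)→(T,0,-1)
state=T head=0 tape=0[_]011__   (T,_)→(R,0,+1)
state=R head=1 tape=00[0]11__   (R,0)→(Q,_,+1)
state=Q head=2 tape=00_[1]1__   (Q,1)→(T,0,-1)
state=T head=1 tape=00[_]01__   (T,_)→(R,0,+1)
state=R head=2 tape=000[0]1__   (R,0)→(Q,_,+1)
state=Q head=3 tape=000_[1]__   (Q,1)→(T,0,-1)
state=T head=2 tape=000[_]0__   (T,_)→(R,0,+1)
state=R head=3 tape=0000[0]__   (R,0)→(Q,_,+1)
state=Q head=4 tape=0000_[_]_   (Q,_)→(R,0,+1)
state=R head=5 tape=0000_0[_]
At halt the head is at cell 5.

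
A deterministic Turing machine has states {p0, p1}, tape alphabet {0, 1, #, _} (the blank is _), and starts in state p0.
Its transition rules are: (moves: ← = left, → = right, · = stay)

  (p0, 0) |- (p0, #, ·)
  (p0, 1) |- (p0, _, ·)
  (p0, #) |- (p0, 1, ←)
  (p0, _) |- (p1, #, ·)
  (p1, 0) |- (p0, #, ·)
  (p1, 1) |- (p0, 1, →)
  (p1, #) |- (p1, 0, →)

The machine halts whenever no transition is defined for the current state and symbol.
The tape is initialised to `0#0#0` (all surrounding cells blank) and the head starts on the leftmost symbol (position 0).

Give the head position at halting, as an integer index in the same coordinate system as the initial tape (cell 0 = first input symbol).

6

p0 | _[0]#0#0__   read 0 → write #, move ·, go to p0
p0 | _[#]#0#0__   read # → write 1, move ←, go to p0
p0 | [_]1#0#0__   read _ → write #, move ·, go to p1
p1 | [#]1#0#0__   read # → write 0, move →, go to p1
p1 | 0[1]#0#0__   read 1 → write 1, move →, go to p0
p0 | 01[#]0#0__   read # → write 1, move ←, go to p0
p0 | 0[1]10#0__   read 1 → write _, move ·, go to p0
p0 | 0[_]10#0__   read _ → write #, move ·, go to p1
p1 | 0[#]10#0__   read # → write 0, move →, go to p1
p1 | 00[1]0#0__   read 1 → write 1, move →, go to p0
p0 | 001[0]#0__   read 0 → write #, move ·, go to p0
p0 | 001[#]#0__   read # → write 1, move ←, go to p0
p0 | 00[1]1#0__   read 1 → write _, move ·, go to p0
p0 | 00[_]1#0__   read _ → write #, move ·, go to p1
p1 | 00[#]1#0__   read # → write 0, move →, go to p1
p1 | 000[1]#0__   read 1 → write 1, move →, go to p0
p0 | 0001[#]0__   read # → write 1, move ←, go to p0
p0 | 000[1]10__   read 1 → write _, move ·, go to p0
p0 | 000[_]10__   read _ → write #, move ·, go to p1
p1 | 000[#]10__   read # → write 0, move →, go to p1
p1 | 0000[1]0__   read 1 → write 1, move →, go to p0
p0 | 00001[0]__   read 0 → write #, move ·, go to p0
p0 | 00001[#]__   read # → write 1, move ←, go to p0
p0 | 0000[1]1__   read 1 → write _, move ·, go to p0
p0 | 0000[_]1__   read _ → write #, move ·, go to p1
p1 | 0000[#]1__   read # → write 0, move →, go to p1
p1 | 00000[1]__   read 1 → write 1, move →, go to p0
p0 | 000001[_]_   read _ → write #, move ·, go to p1
p1 | 000001[#]_   read # → write 0, move →, go to p1
p1 | 0000010[_]
At halt the head is at cell 6.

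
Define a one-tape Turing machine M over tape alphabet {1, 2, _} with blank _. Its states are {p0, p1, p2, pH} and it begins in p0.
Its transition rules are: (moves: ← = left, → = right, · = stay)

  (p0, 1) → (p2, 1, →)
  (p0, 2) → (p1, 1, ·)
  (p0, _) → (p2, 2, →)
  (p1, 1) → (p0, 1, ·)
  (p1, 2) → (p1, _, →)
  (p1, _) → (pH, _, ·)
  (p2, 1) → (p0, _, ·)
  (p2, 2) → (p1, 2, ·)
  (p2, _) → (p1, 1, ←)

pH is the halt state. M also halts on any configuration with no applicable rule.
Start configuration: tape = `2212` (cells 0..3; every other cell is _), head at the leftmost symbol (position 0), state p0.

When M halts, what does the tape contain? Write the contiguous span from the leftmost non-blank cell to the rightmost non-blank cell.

1_1

state=p0 head=0 tape=[2]212_   (p0,2)→(p1,1,·)
state=p1 head=0 tape=[1]212_   (p1,1)→(p0,1,·)
state=p0 head=0 tape=[1]212_   (p0,1)→(p2,1,→)
state=p2 head=1 tape=1[2]12_   (p2,2)→(p1,2,·)
state=p1 head=1 tape=1[2]12_   (p1,2)→(p1,_,→)
state=p1 head=2 tape=1_[1]2_   (p1,1)→(p0,1,·)
state=p0 head=2 tape=1_[1]2_   (p0,1)→(p2,1,→)
state=p2 head=3 tape=1_1[2]_   (p2,2)→(p1,2,·)
state=p1 head=3 tape=1_1[2]_   (p1,2)→(p1,_,→)
state=p1 head=4 tape=1_1_[_]   (p1,_)→(pH,_,·)
state=pH head=4 tape=1_1_[_]
The non-blank tape span at halt is 1_1.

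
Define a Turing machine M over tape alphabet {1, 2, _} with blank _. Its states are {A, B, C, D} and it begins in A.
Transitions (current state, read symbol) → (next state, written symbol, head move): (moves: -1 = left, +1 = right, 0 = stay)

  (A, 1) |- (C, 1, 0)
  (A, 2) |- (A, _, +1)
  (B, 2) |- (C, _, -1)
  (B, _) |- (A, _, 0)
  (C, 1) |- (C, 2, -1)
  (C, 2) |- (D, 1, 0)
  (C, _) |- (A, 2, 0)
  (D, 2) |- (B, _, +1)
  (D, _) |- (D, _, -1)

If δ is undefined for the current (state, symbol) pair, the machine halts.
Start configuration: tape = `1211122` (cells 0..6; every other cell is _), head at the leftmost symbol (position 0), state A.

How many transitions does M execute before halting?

23

state=A head=0 tape=_[1]211122_   (A,1)→(C,1,0)
state=C head=0 tape=_[1]211122_   (C,1)→(C,2,-1)
state=C head=-1 tape=[_]2211122_   (C,_)→(A,2,0)
state=A head=-1 tape=[2]2211122_   (A,2)→(A,_,+1)
state=A head=0 tape=_[2]211122_   (A,2)→(A,_,+1)
state=A head=1 tape=__[2]11122_   (A,2)→(A,_,+1)
state=A head=2 tape=___[1]1122_   (A,1)→(C,1,0)
state=C head=2 tape=___[1]1122_   (C,1)→(C,2,-1)
state=C head=1 tape=__[_]21122_   (C,_)→(A,2,0)
state=A head=1 tape=__[2]21122_   (A,2)→(A,_,+1)
state=A head=2 tape=___[2]1122_   (A,2)→(A,_,+1)
state=A head=3 tape=____[1]122_   (A,1)→(C,1,0)
state=C head=3 tape=____[1]122_   (C,1)→(C,2,-1)
state=C head=2 tape=___[_]2122_   (C,_)→(A,2,0)
state=A head=2 tape=___[2]2122_   (A,2)→(A,_,+1)
state=A head=3 tape=____[2]122_   (A,2)→(A,_,+1)
state=A head=4 tape=_____[1]22_   (A,1)→(C,1,0)
state=C head=4 tape=_____[1]22_   (C,1)→(C,2,-1)
state=C head=3 tape=____[_]222_   (C,_)→(A,2,0)
state=A head=3 tape=____[2]222_   (A,2)→(A,_,+1)
state=A head=4 tape=_____[2]22_   (A,2)→(A,_,+1)
state=A head=5 tape=______[2]2_   (A,2)→(A,_,+1)
state=A head=6 tape=_______[2]_   (A,2)→(A,_,+1)
state=A head=7 tape=________[_]
M halts after 23 transitions.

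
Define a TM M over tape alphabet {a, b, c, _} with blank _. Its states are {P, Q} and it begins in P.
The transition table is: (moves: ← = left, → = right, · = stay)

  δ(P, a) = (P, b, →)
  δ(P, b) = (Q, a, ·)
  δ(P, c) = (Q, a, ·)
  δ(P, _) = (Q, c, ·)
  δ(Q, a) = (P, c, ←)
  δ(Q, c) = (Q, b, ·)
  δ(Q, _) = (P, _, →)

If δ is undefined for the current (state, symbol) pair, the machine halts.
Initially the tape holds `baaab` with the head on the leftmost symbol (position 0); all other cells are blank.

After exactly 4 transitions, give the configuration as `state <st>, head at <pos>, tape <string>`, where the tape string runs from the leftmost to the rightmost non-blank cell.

state Q, head at -1, tape bcaaab

P | _[b]aaab   read b → write a, move ·, go to Q
Q | _[a]aaab   read a → write c, move ←, go to P
P | [_]caaab   read _ → write c, move ·, go to Q
Q | [c]caaab   read c → write b, move ·, go to Q
Q | [b]caaab
After 4 steps: state Q, head at -1, tape bcaaab.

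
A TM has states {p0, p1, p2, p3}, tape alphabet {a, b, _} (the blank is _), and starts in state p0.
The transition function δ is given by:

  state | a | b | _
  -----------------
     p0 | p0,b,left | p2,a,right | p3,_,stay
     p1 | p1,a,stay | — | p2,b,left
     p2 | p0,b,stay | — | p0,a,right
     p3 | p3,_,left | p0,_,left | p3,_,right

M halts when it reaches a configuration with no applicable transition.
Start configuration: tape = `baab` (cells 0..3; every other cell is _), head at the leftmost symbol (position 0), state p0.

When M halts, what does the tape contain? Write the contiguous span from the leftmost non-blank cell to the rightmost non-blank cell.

state=p0 head=0 tape=[b]aab   (p0,b)→(p2,a,right)
state=p2 head=1 tape=a[a]ab   (p2,a)→(p0,b,stay)
state=p0 head=1 tape=a[b]ab   (p0,b)→(p2,a,right)
state=p2 head=2 tape=aa[a]b   (p2,a)→(p0,b,stay)
state=p0 head=2 tape=aa[b]b   (p0,b)→(p2,a,right)
state=p2 head=3 tape=aaa[b]
The non-blank tape span at halt is aaab.

aaab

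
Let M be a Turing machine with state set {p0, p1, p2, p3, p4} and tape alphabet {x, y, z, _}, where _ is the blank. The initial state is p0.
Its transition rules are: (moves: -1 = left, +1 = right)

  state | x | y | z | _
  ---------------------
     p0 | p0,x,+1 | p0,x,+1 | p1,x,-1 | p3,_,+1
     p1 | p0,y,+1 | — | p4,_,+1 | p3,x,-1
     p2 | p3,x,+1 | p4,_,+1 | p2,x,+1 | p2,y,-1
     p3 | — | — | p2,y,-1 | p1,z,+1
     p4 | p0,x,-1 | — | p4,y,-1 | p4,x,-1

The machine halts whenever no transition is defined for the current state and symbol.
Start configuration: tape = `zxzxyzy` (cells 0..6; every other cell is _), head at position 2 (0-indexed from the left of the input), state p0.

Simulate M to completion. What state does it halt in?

state=p0 head=2 tape=zx[z]xyzy___   (p0,z)→(p1,x,-1)
state=p1 head=1 tape=z[x]xxyzy___   (p1,x)→(p0,y,+1)
state=p0 head=2 tape=zy[x]xyzy___   (p0,x)→(p0,x,+1)
state=p0 head=3 tape=zyx[x]yzy___   (p0,x)→(p0,x,+1)
state=p0 head=4 tape=zyxx[y]zy___   (p0,y)→(p0,x,+1)
state=p0 head=5 tape=zyxxx[z]y___   (p0,z)→(p1,x,-1)
state=p1 head=4 tape=zyxx[x]xy___   (p1,x)→(p0,y,+1)
state=p0 head=5 tape=zyxxy[x]y___   (p0,x)→(p0,x,+1)
state=p0 head=6 tape=zyxxyx[y]___   (p0,y)→(p0,x,+1)
state=p0 head=7 tape=zyxxyxx[_]__   (p0,_)→(p3,_,+1)
state=p3 head=8 tape=zyxxyxx_[_]_   (p3,_)→(p1,z,+1)
state=p1 head=9 tape=zyxxyxx_z[_]   (p1,_)→(p3,x,-1)
state=p3 head=8 tape=zyxxyxx_[z]x   (p3,z)→(p2,y,-1)
state=p2 head=7 tape=zyxxyxx[_]yx   (p2,_)→(p2,y,-1)
state=p2 head=6 tape=zyxxyx[x]yyx   (p2,x)→(p3,x,+1)
state=p3 head=7 tape=zyxxyxx[y]yx
No transition is defined for (p3, y); M halts in state p3.

p3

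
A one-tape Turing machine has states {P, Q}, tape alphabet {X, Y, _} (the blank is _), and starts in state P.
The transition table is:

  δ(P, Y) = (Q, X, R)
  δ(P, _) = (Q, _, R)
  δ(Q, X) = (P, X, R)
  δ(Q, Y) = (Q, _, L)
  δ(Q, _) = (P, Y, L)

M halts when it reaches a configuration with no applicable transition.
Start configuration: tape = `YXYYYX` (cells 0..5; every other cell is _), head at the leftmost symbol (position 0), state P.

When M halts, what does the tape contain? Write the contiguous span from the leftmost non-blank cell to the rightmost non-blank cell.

P | [Y]XYYYX   read Y → write X, move R, go to Q
Q | X[X]YYYX   read X → write X, move R, go to P
P | XX[Y]YYX   read Y → write X, move R, go to Q
Q | XXX[Y]YX   read Y → write _, move L, go to Q
Q | XX[X]_YX   read X → write X, move R, go to P
P | XXX[_]YX   read _ → write _, move R, go to Q
Q | XXX_[Y]X   read Y → write _, move L, go to Q
Q | XXX[_]_X   read _ → write Y, move L, go to P
P | XX[X]Y_X
The non-blank tape span at halt is XXXY_X.

XXXY_X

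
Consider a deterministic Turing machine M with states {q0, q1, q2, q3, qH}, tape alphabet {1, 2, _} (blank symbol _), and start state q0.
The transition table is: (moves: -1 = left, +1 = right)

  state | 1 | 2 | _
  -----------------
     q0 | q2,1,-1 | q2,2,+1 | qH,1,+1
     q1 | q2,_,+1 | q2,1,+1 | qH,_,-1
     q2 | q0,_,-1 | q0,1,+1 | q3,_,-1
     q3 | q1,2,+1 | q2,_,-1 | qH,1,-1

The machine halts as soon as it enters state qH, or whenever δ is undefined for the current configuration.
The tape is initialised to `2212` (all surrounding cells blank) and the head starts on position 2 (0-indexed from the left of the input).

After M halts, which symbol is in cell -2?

1

q0 | ___22[1]2   read 1 → write 1, move -1, go to q2
q2 | ___2[2]12   read 2 → write 1, move +1, go to q0
q0 | ___21[1]2   read 1 → write 1, move -1, go to q2
q2 | ___2[1]12   read 1 → write _, move -1, go to q0
q0 | ___[2]_12   read 2 → write 2, move +1, go to q2
q2 | ___2[_]12   read _ → write _, move -1, go to q3
q3 | ___[2]_12   read 2 → write _, move -1, go to q2
q2 | __[_]__12   read _ → write _, move -1, go to q3
q3 | _[_]___12   read _ → write 1, move -1, go to qH
qH | [_]1___12
Cell -2 holds 1 when M halts.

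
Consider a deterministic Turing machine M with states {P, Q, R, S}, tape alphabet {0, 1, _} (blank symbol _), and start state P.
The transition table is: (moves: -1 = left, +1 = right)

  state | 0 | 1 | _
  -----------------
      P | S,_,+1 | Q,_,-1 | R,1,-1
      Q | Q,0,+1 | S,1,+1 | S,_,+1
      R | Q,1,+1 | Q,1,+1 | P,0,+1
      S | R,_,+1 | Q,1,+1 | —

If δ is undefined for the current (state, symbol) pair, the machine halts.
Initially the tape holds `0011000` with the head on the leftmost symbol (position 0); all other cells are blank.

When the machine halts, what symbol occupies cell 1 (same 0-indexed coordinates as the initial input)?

P | [0]011000__   read 0 → write _, move +1, go to S
S | _[0]11000__   read 0 → write _, move +1, go to R
R | __[1]1000__   read 1 → write 1, move +1, go to Q
Q | __1[1]000__   read 1 → write 1, move +1, go to S
S | __11[0]00__   read 0 → write _, move +1, go to R
R | __11_[0]0__   read 0 → write 1, move +1, go to Q
Q | __11_1[0]__   read 0 → write 0, move +1, go to Q
Q | __11_10[_]_   read _ → write _, move +1, go to S
S | __11_10_[_]
Cell 1 holds _ when M halts.

_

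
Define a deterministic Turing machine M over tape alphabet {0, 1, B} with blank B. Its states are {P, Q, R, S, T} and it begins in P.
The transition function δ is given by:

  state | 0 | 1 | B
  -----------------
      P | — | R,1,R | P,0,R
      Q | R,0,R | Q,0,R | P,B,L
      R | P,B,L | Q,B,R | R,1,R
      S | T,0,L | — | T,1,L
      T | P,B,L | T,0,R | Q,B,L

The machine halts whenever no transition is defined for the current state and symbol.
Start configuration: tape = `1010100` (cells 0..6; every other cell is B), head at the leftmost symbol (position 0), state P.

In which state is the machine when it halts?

P

P | [1]010100   read 1 → write 1, move R, go to R
R | 1[0]10100   read 0 → write B, move L, go to P
P | [1]B10100   read 1 → write 1, move R, go to R
R | 1[B]10100   read B → write 1, move R, go to R
R | 11[1]0100   read 1 → write B, move R, go to Q
Q | 11B[0]100   read 0 → write 0, move R, go to R
R | 11B0[1]00   read 1 → write B, move R, go to Q
Q | 11B0B[0]0   read 0 → write 0, move R, go to R
R | 11B0B0[0]   read 0 → write B, move L, go to P
P | 11B0B[0]B
No transition is defined for (P, 0); M halts in state P.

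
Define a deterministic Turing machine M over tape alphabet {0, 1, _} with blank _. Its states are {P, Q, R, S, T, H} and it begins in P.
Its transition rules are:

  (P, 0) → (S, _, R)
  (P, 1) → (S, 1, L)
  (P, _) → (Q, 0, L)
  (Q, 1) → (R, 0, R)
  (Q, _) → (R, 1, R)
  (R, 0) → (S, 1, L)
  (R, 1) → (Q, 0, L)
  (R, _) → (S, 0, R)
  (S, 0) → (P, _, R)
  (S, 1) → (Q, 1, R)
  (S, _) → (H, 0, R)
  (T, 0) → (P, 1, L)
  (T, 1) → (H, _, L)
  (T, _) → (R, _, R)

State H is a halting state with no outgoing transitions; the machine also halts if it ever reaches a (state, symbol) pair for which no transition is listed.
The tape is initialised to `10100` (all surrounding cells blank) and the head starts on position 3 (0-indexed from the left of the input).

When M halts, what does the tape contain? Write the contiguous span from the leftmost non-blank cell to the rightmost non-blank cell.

P | 101[0]0____   read 0 → write _, move R, go to S
S | 101_[0]____   read 0 → write _, move R, go to P
P | 101__[_]___   read _ → write 0, move L, go to Q
Q | 101_[_]0___   read _ → write 1, move R, go to R
R | 101_1[0]___   read 0 → write 1, move L, go to S
S | 101_[1]1___   read 1 → write 1, move R, go to Q
Q | 101_1[1]___   read 1 → write 0, move R, go to R
R | 101_10[_]__   read _ → write 0, move R, go to S
S | 101_100[_]_   read _ → write 0, move R, go to H
H | 101_1000[_]
The non-blank tape span at halt is 101_1000.

101_1000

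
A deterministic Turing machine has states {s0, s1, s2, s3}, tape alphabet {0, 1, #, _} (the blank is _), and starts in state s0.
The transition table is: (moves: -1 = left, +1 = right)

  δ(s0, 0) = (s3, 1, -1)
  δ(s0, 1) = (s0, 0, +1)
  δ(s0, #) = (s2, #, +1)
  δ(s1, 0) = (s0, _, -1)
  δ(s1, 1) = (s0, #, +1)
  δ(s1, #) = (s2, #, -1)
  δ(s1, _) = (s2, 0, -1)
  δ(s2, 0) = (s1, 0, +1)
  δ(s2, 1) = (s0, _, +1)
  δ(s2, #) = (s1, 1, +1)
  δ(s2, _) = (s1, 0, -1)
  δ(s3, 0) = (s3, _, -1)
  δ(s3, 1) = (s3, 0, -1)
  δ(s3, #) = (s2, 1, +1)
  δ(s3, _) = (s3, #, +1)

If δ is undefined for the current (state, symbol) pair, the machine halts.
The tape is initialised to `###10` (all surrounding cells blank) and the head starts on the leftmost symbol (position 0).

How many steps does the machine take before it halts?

state=s0 head=0 tape=[#]##10_   (s0,#)→(s2,#,+1)
state=s2 head=1 tape=#[#]#10_   (s2,#)→(s1,1,+1)
state=s1 head=2 tape=#1[#]10_   (s1,#)→(s2,#,-1)
state=s2 head=1 tape=#[1]#10_   (s2,1)→(s0,_,+1)
state=s0 head=2 tape=#_[#]10_   (s0,#)→(s2,#,+1)
state=s2 head=3 tape=#_#[1]0_   (s2,1)→(s0,_,+1)
state=s0 head=4 tape=#_#_[0]_   (s0,0)→(s3,1,-1)
state=s3 head=3 tape=#_#[_]1_   (s3,_)→(s3,#,+1)
state=s3 head=4 tape=#_##[1]_   (s3,1)→(s3,0,-1)
state=s3 head=3 tape=#_#[#]0_   (s3,#)→(s2,1,+1)
state=s2 head=4 tape=#_#1[0]_   (s2,0)→(s1,0,+1)
state=s1 head=5 tape=#_#10[_]   (s1,_)→(s2,0,-1)
state=s2 head=4 tape=#_#1[0]0   (s2,0)→(s1,0,+1)
state=s1 head=5 tape=#_#10[0]   (s1,0)→(s0,_,-1)
state=s0 head=4 tape=#_#1[0]_   (s0,0)→(s3,1,-1)
state=s3 head=3 tape=#_#[1]1_   (s3,1)→(s3,0,-1)
state=s3 head=2 tape=#_[#]01_   (s3,#)→(s2,1,+1)
state=s2 head=3 tape=#_1[0]1_   (s2,0)→(s1,0,+1)
state=s1 head=4 tape=#_10[1]_   (s1,1)→(s0,#,+1)
state=s0 head=5 tape=#_10#[_]
M halts after 19 transitions.

19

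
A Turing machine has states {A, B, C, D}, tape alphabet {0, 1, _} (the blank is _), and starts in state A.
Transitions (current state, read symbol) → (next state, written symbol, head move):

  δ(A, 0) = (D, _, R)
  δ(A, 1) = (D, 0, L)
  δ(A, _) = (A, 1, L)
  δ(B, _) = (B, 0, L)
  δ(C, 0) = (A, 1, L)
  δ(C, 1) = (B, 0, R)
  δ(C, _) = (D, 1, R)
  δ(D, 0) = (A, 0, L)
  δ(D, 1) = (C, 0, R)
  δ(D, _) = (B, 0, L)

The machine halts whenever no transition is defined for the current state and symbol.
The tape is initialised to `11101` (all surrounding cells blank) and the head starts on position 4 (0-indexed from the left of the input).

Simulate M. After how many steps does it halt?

15

A | 1110[1]__   read 1 → write 0, move L, go to D
D | 111[0]0__   read 0 → write 0, move L, go to A
A | 11[1]00__   read 1 → write 0, move L, go to D
D | 1[1]000__   read 1 → write 0, move R, go to C
C | 10[0]00__   read 0 → write 1, move L, go to A
A | 1[0]100__   read 0 → write _, move R, go to D
D | 1_[1]00__   read 1 → write 0, move R, go to C
C | 1_0[0]0__   read 0 → write 1, move L, go to A
A | 1_[0]10__   read 0 → write _, move R, go to D
D | 1__[1]0__   read 1 → write 0, move R, go to C
C | 1__0[0]__   read 0 → write 1, move L, go to A
A | 1__[0]1__   read 0 → write _, move R, go to D
D | 1___[1]__   read 1 → write 0, move R, go to C
C | 1___0[_]_   read _ → write 1, move R, go to D
D | 1___01[_]   read _ → write 0, move L, go to B
B | 1___0[1]0
M halts after 15 transitions.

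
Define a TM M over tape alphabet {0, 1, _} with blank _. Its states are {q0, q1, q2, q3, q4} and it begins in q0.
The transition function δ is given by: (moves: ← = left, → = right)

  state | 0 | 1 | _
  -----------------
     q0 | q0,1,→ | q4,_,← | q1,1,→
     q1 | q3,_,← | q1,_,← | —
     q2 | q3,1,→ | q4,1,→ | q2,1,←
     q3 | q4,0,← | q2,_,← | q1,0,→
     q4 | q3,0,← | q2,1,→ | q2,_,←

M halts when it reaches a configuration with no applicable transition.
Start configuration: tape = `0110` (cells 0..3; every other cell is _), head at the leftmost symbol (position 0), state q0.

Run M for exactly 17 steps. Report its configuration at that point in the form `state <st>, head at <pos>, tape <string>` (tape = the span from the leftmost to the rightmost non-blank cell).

q0 | [0]110   read 0 → write 1, move →, go to q0
q0 | 1[1]10   read 1 → write _, move ←, go to q4
q4 | [1]_10   read 1 → write 1, move →, go to q2
q2 | 1[_]10   read _ → write 1, move ←, go to q2
q2 | [1]110   read 1 → write 1, move →, go to q4
q4 | 1[1]10   read 1 → write 1, move →, go to q2
q2 | 11[1]0   read 1 → write 1, move →, go to q4
q4 | 111[0]   read 0 → write 0, move ←, go to q3
q3 | 11[1]0   read 1 → write _, move ←, go to q2
q2 | 1[1]_0   read 1 → write 1, move →, go to q4
q4 | 11[_]0   read _ → write _, move ←, go to q2
q2 | 1[1]_0   read 1 → write 1, move →, go to q4
q4 | 11[_]0   read _ → write _, move ←, go to q2
q2 | 1[1]_0   read 1 → write 1, move →, go to q4
q4 | 11[_]0   read _ → write _, move ←, go to q2
q2 | 1[1]_0   read 1 → write 1, move →, go to q4
q4 | 11[_]0   read _ → write _, move ←, go to q2
q2 | 1[1]_0
After 17 steps: state q2, head at 1, tape 11_0.

state q2, head at 1, tape 11_0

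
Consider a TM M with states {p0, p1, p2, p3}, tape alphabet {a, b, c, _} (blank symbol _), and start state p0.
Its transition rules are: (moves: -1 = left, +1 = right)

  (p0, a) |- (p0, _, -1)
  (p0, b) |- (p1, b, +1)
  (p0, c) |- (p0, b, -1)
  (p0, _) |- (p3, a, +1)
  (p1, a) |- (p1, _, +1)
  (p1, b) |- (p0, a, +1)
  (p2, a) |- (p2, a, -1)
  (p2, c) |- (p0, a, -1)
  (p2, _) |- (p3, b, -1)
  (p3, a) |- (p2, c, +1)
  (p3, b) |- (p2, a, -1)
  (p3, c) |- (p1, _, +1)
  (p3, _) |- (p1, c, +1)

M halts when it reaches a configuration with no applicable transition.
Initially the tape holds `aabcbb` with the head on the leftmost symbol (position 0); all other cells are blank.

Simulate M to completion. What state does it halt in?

p1

state=p0 head=0 tape=_[a]abcbb___   (p0,a)→(p0,_,-1)
state=p0 head=-1 tape=[_]_abcbb___   (p0,_)→(p3,a,+1)
state=p3 head=0 tape=a[_]abcbb___   (p3,_)→(p1,c,+1)
state=p1 head=1 tape=ac[a]bcbb___   (p1,a)→(p1,_,+1)
state=p1 head=2 tape=ac_[b]cbb___   (p1,b)→(p0,a,+1)
state=p0 head=3 tape=ac_a[c]bb___   (p0,c)→(p0,b,-1)
state=p0 head=2 tape=ac_[a]bbb___   (p0,a)→(p0,_,-1)
state=p0 head=1 tape=ac[_]_bbb___   (p0,_)→(p3,a,+1)
state=p3 head=2 tape=aca[_]bbb___   (p3,_)→(p1,c,+1)
state=p1 head=3 tape=acac[b]bb___   (p1,b)→(p0,a,+1)
state=p0 head=4 tape=acaca[b]b___   (p0,b)→(p1,b,+1)
state=p1 head=5 tape=acacab[b]___   (p1,b)→(p0,a,+1)
state=p0 head=6 tape=acacaba[_]__   (p0,_)→(p3,a,+1)
state=p3 head=7 tape=acacabaa[_]_   (p3,_)→(p1,c,+1)
state=p1 head=8 tape=acacabaac[_]
No transition is defined for (p1, _); M halts in state p1.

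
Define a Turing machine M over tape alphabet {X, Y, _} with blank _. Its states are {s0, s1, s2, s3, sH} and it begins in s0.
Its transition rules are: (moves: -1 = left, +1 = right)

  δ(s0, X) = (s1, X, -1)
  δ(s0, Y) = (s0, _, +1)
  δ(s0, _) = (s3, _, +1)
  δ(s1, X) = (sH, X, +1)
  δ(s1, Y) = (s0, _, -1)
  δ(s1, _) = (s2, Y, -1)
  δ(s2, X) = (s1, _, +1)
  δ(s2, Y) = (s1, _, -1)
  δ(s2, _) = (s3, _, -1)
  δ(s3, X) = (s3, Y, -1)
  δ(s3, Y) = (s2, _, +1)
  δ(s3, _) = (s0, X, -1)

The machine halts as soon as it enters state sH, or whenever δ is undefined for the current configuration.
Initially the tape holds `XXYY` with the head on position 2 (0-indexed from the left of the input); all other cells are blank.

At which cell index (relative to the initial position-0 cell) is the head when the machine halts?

s0 | XX[Y]Y__   read Y → write _, move +1, go to s0
s0 | XX_[Y]__   read Y → write _, move +1, go to s0
s0 | XX__[_]_   read _ → write _, move +1, go to s3
s3 | XX___[_]   read _ → write X, move -1, go to s0
s0 | XX__[_]X   read _ → write _, move +1, go to s3
s3 | XX___[X]   read X → write Y, move -1, go to s3
s3 | XX__[_]Y   read _ → write X, move -1, go to s0
s0 | XX_[_]XY   read _ → write _, move +1, go to s3
s3 | XX__[X]Y   read X → write Y, move -1, go to s3
s3 | XX_[_]YY   read _ → write X, move -1, go to s0
s0 | XX[_]XYY   read _ → write _, move +1, go to s3
s3 | XX_[X]YY   read X → write Y, move -1, go to s3
s3 | XX[_]YYY   read _ → write X, move -1, go to s0
s0 | X[X]XYYY   read X → write X, move -1, go to s1
s1 | [X]XXYYY   read X → write X, move +1, go to sH
sH | X[X]XYYY
At halt the head is at cell 1.

1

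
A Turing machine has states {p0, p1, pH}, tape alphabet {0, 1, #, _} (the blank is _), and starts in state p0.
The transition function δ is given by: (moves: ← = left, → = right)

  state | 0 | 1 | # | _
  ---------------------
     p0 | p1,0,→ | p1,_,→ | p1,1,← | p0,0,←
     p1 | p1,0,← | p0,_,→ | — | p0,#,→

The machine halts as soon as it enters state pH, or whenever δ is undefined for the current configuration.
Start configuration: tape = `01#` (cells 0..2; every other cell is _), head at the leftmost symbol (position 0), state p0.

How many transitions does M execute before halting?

state=p0 head=0 tape=[0]1#____   (p0,0)→(p1,0,→)
state=p1 head=1 tape=0[1]#____   (p1,1)→(p0,_,→)
state=p0 head=2 tape=0_[#]____   (p0,#)→(p1,1,←)
state=p1 head=1 tape=0[_]1____   (p1,_)→(p0,#,→)
state=p0 head=2 tape=0#[1]____   (p0,1)→(p1,_,→)
state=p1 head=3 tape=0#_[_]___   (p1,_)→(p0,#,→)
state=p0 head=4 tape=0#_#[_]__   (p0,_)→(p0,0,←)
state=p0 head=3 tape=0#_[#]0__   (p0,#)→(p1,1,←)
state=p1 head=2 tape=0#[_]10__   (p1,_)→(p0,#,→)
state=p0 head=3 tape=0##[1]0__   (p0,1)→(p1,_,→)
state=p1 head=4 tape=0##_[0]__   (p1,0)→(p1,0,←)
state=p1 head=3 tape=0##[_]0__   (p1,_)→(p0,#,→)
state=p0 head=4 tape=0###[0]__   (p0,0)→(p1,0,→)
state=p1 head=5 tape=0###0[_]_   (p1,_)→(p0,#,→)
state=p0 head=6 tape=0###0#[_]   (p0,_)→(p0,0,←)
state=p0 head=5 tape=0###0[#]0   (p0,#)→(p1,1,←)
state=p1 head=4 tape=0###[0]10   (p1,0)→(p1,0,←)
state=p1 head=3 tape=0##[#]010
M halts after 17 transitions.

17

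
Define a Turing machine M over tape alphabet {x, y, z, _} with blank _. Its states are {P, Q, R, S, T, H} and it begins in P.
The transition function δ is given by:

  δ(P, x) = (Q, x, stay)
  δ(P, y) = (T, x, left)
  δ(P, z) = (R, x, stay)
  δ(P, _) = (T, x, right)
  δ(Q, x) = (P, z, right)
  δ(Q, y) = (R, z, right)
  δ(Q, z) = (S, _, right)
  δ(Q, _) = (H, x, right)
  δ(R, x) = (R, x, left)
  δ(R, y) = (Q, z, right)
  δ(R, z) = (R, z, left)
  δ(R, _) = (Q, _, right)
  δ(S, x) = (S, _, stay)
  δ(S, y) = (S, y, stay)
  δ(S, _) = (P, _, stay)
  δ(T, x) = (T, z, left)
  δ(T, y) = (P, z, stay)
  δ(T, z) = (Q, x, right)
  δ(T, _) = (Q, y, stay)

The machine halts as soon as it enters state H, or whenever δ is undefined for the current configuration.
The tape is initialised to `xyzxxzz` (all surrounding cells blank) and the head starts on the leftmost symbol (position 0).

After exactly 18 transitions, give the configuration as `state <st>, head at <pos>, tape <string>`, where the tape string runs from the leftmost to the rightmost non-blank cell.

P | _[x]yzxxzz   read x → write x, move stay, go to Q
Q | _[x]yzxxzz   read x → write z, move right, go to P
P | _z[y]zxxzz   read y → write x, move left, go to T
T | _[z]xzxxzz   read z → write x, move right, go to Q
Q | _x[x]zxxzz   read x → write z, move right, go to P
P | _xz[z]xxzz   read z → write x, move stay, go to R
R | _xz[x]xxzz   read x → write x, move left, go to R
R | _x[z]xxxzz   read z → write z, move left, go to R
R | _[x]zxxxzz   read x → write x, move left, go to R
R | [_]xzxxxzz   read _ → write _, move right, go to Q
Q | _[x]zxxxzz   read x → write z, move right, go to P
P | _z[z]xxxzz   read z → write x, move stay, go to R
R | _z[x]xxxzz   read x → write x, move left, go to R
R | _[z]xxxxzz   read z → write z, move left, go to R
R | [_]zxxxxzz   read _ → write _, move right, go to Q
Q | _[z]xxxxzz   read z → write _, move right, go to S
S | __[x]xxxzz   read x → write _, move stay, go to S
S | __[_]xxxzz   read _ → write _, move stay, go to P
P | __[_]xxxzz
After 18 steps: state P, head at 1, tape xxxzz.

state P, head at 1, tape xxxzz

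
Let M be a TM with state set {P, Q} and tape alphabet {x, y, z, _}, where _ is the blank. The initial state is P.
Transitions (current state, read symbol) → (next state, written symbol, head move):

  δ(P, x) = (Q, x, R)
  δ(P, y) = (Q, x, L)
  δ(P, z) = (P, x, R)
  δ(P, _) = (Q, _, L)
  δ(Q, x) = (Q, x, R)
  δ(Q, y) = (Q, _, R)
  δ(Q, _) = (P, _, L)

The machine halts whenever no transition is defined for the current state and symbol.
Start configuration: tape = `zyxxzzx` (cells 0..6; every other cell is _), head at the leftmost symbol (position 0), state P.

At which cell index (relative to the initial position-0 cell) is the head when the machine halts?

4

state=P head=0 tape=[z]yxxzzx   (P,z)→(P,x,R)
state=P head=1 tape=x[y]xxzzx   (P,y)→(Q,x,L)
state=Q head=0 tape=[x]xxxzzx   (Q,x)→(Q,x,R)
state=Q head=1 tape=x[x]xxzzx   (Q,x)→(Q,x,R)
state=Q head=2 tape=xx[x]xzzx   (Q,x)→(Q,x,R)
state=Q head=3 tape=xxx[x]zzx   (Q,x)→(Q,x,R)
state=Q head=4 tape=xxxx[z]zx
At halt the head is at cell 4.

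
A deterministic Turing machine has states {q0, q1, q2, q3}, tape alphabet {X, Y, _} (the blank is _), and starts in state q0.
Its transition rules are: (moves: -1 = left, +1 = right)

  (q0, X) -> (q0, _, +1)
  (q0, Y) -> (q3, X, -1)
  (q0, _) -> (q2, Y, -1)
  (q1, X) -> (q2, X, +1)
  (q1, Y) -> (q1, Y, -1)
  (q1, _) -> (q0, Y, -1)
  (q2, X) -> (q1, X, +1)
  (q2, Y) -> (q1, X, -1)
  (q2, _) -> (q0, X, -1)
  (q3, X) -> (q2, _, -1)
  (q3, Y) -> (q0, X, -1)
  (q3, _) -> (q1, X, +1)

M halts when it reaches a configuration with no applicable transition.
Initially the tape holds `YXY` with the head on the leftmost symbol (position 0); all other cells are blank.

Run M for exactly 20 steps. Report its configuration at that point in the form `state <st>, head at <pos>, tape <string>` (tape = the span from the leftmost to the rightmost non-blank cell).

q0 | _[Y]XY___   read Y → write X, move -1, go to q3
q3 | [_]XXY___   read _ → write X, move +1, go to q1
q1 | X[X]XY___   read X → write X, move +1, go to q2
q2 | XX[X]Y___   read X → write X, move +1, go to q1
q1 | XXX[Y]___   read Y → write Y, move -1, go to q1
q1 | XX[X]Y___   read X → write X, move +1, go to q2
q2 | XXX[Y]___   read Y → write X, move -1, go to q1
q1 | XX[X]X___   read X → write X, move +1, go to q2
q2 | XXX[X]___   read X → write X, move +1, go to q1
q1 | XXXX[_]__   read _ → write Y, move -1, go to q0
q0 | XXX[X]Y__   read X → write _, move +1, go to q0
q0 | XXX_[Y]__   read Y → write X, move -1, go to q3
q3 | XXX[_]X__   read _ → write X, move +1, go to q1
q1 | XXXX[X]__   read X → write X, move +1, go to q2
q2 | XXXXX[_]_   read _ → write X, move -1, go to q0
q0 | XXXX[X]X_   read X → write _, move +1, go to q0
q0 | XXXX_[X]_   read X → write _, move +1, go to q0
q0 | XXXX__[_]   read _ → write Y, move -1, go to q2
q2 | XXXX_[_]Y   read _ → write X, move -1, go to q0
q0 | XXXX[_]XY   read _ → write Y, move -1, go to q2
q2 | XXX[X]YXY
After 20 steps: state q2, head at 2, tape XXXXYXY.

state q2, head at 2, tape XXXXYXY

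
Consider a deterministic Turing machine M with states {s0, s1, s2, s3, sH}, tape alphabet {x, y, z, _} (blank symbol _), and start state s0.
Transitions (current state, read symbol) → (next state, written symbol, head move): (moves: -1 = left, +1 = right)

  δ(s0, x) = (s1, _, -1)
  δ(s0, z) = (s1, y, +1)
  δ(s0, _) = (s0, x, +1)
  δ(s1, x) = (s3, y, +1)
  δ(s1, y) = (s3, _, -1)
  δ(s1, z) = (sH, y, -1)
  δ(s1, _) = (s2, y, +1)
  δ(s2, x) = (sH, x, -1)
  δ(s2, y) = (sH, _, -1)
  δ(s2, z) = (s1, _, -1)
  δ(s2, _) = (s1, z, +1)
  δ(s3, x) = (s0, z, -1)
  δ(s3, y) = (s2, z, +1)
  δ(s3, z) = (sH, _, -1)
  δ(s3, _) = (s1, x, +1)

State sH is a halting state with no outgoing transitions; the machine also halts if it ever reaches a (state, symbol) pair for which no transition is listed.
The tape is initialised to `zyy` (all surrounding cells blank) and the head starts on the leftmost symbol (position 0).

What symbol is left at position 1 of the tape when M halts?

state=s0 head=0 tape=[z]yy   (s0,z)→(s1,y,+1)
state=s1 head=1 tape=y[y]y   (s1,y)→(s3,_,-1)
state=s3 head=0 tape=[y]_y   (s3,y)→(s2,z,+1)
state=s2 head=1 tape=z[_]y   (s2,_)→(s1,z,+1)
state=s1 head=2 tape=zz[y]   (s1,y)→(s3,_,-1)
state=s3 head=1 tape=z[z]_   (s3,z)→(sH,_,-1)
state=sH head=0 tape=[z]__
Cell 1 holds _ when M halts.

_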